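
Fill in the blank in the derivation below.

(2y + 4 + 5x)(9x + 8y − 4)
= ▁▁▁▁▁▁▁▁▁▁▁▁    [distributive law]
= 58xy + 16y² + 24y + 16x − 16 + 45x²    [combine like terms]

By distributive law:

18xy + 16y² − 8y + 36x + 32y − 16 + 45x² + 40xy − 20x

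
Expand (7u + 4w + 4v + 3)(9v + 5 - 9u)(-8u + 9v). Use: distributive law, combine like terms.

-783u²v - 45uv² - 64u² - 304uv + 504u³ - 612uvw + 324v²w - 160uw + 180vw + 288u²w + 324v³ + 423v² - 120u + 135v

(7u + 4w + 4v + 3)(9v + 5 - 9u)(-8u + 9v)
= (63uv + 35u - 63u² + 36vw + 20w - 36uw + 36v² + 20v - 36uv + 27v + 15 - 27u)(-8u + 9v)    [distributive law]
= (27uv + 8u - 63u² + 36vw + 20w - 36uw + 36v² + 47v + 15)(-8u + 9v)    [combine like terms]
= -216u²v + 243uv² - 64u² + 72uv + 504u³ - 567u²v - 288uvw + 324v²w - 160uw + 180vw + 288u²w - 324uvw - 288uv² + 324v³ - 376uv + 423v² - 120u + 135v    [distributive law]
= -783u²v - 45uv² - 64u² - 304uv + 504u³ - 612uvw + 324v²w - 160uw + 180vw + 288u²w + 324v³ + 423v² - 120u + 135v    [combine like terms]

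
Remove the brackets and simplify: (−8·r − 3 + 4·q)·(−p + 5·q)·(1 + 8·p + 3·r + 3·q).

(−8·r − 3 + 4·q)·(−p + 5·q)·(1 + 8·p + 3·r + 3·q)
= (8·p·r − 40·q·r + 3·p − 15·q − 4·p·q + 20·q²)·(1 + 8·p + 3·r + 3·q)    [distributive law]
= 8·p·r + 64·p²·r + 24·p·r² + 24·p·q·r − 40·q·r − 320·p·q·r − 120·q·r² − 120·q²·r + 3·p + 24·p² + 9·p·r + 9·p·q − 15·q − 120·p·q − 45·q·r − 45·q² − 4·p·q − 32·p²·q − 12·p·q·r − 12·p·q² + 20·q² + 160·p·q² + 60·q²·r + 60·q³    [distributive law]
= 17·p·r + 64·p²·r + 24·p·r² − 308·p·q·r − 85·q·r − 120·q·r² − 60·q²·r + 3·p + 24·p² − 115·p·q − 15·q − 25·q² − 32·p²·q + 148·p·q² + 60·q³    [combine like terms]

17·p·r + 64·p²·r + 24·p·r² − 308·p·q·r − 85·q·r − 120·q·r² − 60·q²·r + 3·p + 24·p² − 115·p·q − 15·q − 25·q² − 32·p²·q + 148·p·q² + 60·q³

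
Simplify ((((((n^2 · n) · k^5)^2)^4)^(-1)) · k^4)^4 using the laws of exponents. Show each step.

((((((n^2 · n) · k^5)^2)^4)^(-1)) · k^4)^4
= ((((((n^2 · n) · k^5)^2)^4)^(-1))^4) · ((k^4)^4)    [power of a product]
= (((((n^2 · n) · k^5)^2)^4)^(-4)) · ((k^4)^4)    [power of a power]
= ((((n^2 · n) · k^5)^2)^(-16)) · ((k^4)^4)    [power of a power]
= (((n^2 · n) · k^5)^(-32)) · ((k^4)^4)    [power of a power]
= (((n^2 · n)^(-32)) · ((k^5)^(-32))) · ((k^4)^4)    [power of a product]
= ((((n^2)^(-32)) · (n^(-32))) · ((k^5)^(-32))) · ((k^4)^4)    [power of a product]
= ((n^(-64) · (n^(-32))) · ((k^5)^(-32))) · ((k^4)^4)    [power of a power]
= (n^(-96) · ((k^5)^(-32))) · ((k^4)^4)    [product of powers]
= (n^(-96) · k^(-160)) · ((k^4)^4)    [power of a power]
= (n^(-96) · k^(-160)) · k^16    [power of a power]
= k^(-144)·n^(-96)    [product of powers]

k^(-144)·n^(-96)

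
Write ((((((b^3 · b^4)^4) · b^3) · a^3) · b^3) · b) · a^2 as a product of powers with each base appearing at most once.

((((((b^3 · b^4)^4) · b^3) · a^3) · b^3) · b) · a^2
= (((((((b^3)^4) · ((b^4)^4)) · b^3) · a^3) · b^3) · b) · a^2    [power of a product]
= (((((b^12 · ((b^4)^4)) · b^3) · a^3) · b^3) · b) · a^2    [power of a power]
= (((((b^12 · b^16) · b^3) · a^3) · b^3) · b) · a^2    [power of a power]
= ((((b^28 · b^3) · a^3) · b^3) · b) · a^2    [product of powers]
= (((b^31 · a^3) · b^3) · b) · a^2    [product of powers]
= a^5b^35    [product of powers]

a^5b^35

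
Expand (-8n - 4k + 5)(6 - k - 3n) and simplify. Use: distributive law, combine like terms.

-63n + 20kn + 24n^2 - 29k + 4k^2 + 30

(-8n - 4k + 5)(6 - k - 3n)
= -48n + 8kn + 24n^2 - 24k + 4k^2 + 12kn + 30 - 5k - 15n    [distributive law]
= -63n + 20kn + 24n^2 - 29k + 4k^2 + 30    [combine like terms]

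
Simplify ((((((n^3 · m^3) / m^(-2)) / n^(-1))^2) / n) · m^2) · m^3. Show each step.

((((((n^3 · m^3) / m^(-2)) / n^(-1))^2) / n) · m^2) · m^3
= ((((((n^3 · m^3) / m^(-2))^2) / ((n^(-1))^2)) / n) · m^2) · m^3    [power of a quotient]
= ((((((n^3 · m^3)^2) / ((m^(-2))^2)) / ((n^(-1))^2)) / n) · m^2) · m^3    [power of a quotient]
= (((((((n^3)^2) · ((m^3)^2)) / ((m^(-2))^2)) / ((n^(-1))^2)) / n) · m^2) · m^3    [power of a product]
= (((((n^6 · ((m^3)^2)) / ((m^(-2))^2)) / ((n^(-1))^2)) / n) · m^2) · m^3    [power of a power]
= (((((n^6 · m^6) / ((m^(-2))^2)) / ((n^(-1))^2)) / n) · m^2) · m^3    [power of a power]
= (((((n^6 · m^6) / m^(-4)) / ((n^(-1))^2)) / n) · m^2) · m^3    [power of a power]
= (((((n^6 · m^6) / m^(-4)) / n^(-2)) / n) · m^2) · m^3    [power of a power]
= m^15n^7    [quotient of powers; product of powers]

m^15n^7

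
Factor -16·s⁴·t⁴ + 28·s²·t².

-16·s⁴·t⁴ + 28·s²·t²
= 4(-4·s⁴·t⁴ + 7·s²·t²)    [factor out 4]
= 4·s²·t²(-4·s²·t² + 7)    [factor out s²·t²]

4·s²·t²(-4·s²·t² + 7)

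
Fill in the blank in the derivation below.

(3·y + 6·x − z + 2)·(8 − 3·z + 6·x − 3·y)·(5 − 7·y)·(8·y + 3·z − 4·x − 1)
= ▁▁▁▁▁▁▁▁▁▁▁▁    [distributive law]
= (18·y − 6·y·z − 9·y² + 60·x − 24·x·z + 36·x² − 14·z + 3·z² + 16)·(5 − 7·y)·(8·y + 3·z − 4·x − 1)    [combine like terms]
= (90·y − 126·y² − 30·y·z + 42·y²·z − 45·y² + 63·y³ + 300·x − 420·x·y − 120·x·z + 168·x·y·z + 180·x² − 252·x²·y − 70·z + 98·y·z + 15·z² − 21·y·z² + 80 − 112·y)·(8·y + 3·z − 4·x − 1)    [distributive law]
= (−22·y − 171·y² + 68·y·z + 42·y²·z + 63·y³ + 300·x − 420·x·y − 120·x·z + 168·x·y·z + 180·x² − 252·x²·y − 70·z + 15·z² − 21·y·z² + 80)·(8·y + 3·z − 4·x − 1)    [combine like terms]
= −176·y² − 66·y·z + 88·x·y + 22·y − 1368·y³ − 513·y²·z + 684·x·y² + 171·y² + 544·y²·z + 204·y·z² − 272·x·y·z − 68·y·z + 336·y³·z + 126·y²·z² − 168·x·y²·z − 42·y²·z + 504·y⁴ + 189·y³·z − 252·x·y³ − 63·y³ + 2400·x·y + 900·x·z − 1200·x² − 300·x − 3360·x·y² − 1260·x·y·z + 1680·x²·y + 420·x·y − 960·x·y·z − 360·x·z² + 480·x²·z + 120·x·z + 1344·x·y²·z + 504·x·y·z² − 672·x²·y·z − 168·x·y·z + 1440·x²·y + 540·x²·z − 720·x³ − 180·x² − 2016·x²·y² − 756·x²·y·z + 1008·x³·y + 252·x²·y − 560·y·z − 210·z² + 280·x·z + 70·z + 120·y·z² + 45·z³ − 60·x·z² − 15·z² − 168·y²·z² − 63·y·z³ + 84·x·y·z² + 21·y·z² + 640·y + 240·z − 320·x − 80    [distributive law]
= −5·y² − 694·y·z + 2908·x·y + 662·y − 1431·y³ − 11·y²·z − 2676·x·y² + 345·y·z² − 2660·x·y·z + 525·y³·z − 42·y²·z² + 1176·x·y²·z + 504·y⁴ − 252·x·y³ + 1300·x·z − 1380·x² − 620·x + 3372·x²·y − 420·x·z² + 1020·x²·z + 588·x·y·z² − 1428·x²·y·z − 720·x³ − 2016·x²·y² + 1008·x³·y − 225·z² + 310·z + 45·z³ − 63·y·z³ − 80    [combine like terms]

Applying distributive law to the line above:

(24·y − 9·y·z + 18·x·y − 9·y² + 48·x − 18·x·z + 36·x² − 18·x·y − 8·z + 3·z² − 6·x·z + 3·y·z + 16 − 6·z + 12·x − 6·y)·(5 − 7·y)·(8·y + 3·z − 4·x − 1)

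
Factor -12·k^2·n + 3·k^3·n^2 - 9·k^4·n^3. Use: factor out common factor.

-12·k^2·n + 3·k^3·n^2 - 9·k^4·n^3
= 3(-4·k^2·n + k^3·n^2 - 3·k^4·n^3)    [factor out 3]
= 3·k^2·n(-4 + k·n - 3·k^2·n^2)    [factor out k^2·n]

3·k^2·n(-4 + k·n - 3·k^2·n^2)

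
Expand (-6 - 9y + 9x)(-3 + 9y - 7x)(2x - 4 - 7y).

-24x - 72 - 18y - 735xy + 513y^2 + 282x^2 - 1170xy^2 + 567y^3 + 729x^2y - 126x^3

(-6 - 9y + 9x)(-3 + 9y - 7x)(2x - 4 - 7y)
= (18 - 54y + 42x + 27y - 81y^2 + 63xy - 27x + 81xy - 63x^2)(2x - 4 - 7y)    [distributive law]
= (18 - 27y + 15x - 81y^2 + 144xy - 63x^2)(2x - 4 - 7y)    [combine like terms]
= 36x - 72 - 126y - 54xy + 108y + 189y^2 + 30x^2 - 60x - 105xy - 162xy^2 + 324y^2 + 567y^3 + 288x^2y - 576xy - 1008xy^2 - 126x^3 + 252x^2 + 441x^2y    [distributive law]
= -24x - 72 - 18y - 735xy + 513y^2 + 282x^2 - 1170xy^2 + 567y^3 + 729x^2y - 126x^3    [combine like terms]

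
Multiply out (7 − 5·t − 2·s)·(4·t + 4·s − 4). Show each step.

(7 − 5·t − 2·s)·(4·t + 4·s − 4)
= 28·t + 28·s − 28 − 20·t^2 − 20·s·t + 20·t − 8·s·t − 8·s^2 + 8·s    [distributive law]
= 48·t + 36·s − 28 − 20·t^2 − 28·s·t − 8·s^2    [combine like terms]

48·t + 36·s − 28 − 20·t^2 − 28·s·t − 8·s^2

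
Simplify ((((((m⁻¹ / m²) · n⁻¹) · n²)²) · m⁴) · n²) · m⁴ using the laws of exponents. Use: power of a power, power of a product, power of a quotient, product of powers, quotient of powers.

((((((m⁻¹ / m²) · n⁻¹) · n²)²) · m⁴) · n²) · m⁴
= ((((((m⁻¹ / m²) · n⁻¹)²) · ((n²)²)) · m⁴) · n²) · m⁴    [power of a product]
= ((((((m⁻¹ / m²)²) · ((n⁻¹)²)) · ((n²)²)) · m⁴) · n²) · m⁴    [power of a product]
= (((((((m⁻¹)²) / ((m²)²)) · ((n⁻¹)²)) · ((n²)²)) · m⁴) · n²) · m⁴    [power of a quotient]
= (((((m⁻² / ((m²)²)) · ((n⁻¹)²)) · ((n²)²)) · m⁴) · n²) · m⁴    [power of a power]
= (((((m⁻² / m⁴) · ((n⁻¹)²)) · ((n²)²)) · m⁴) · n²) · m⁴    [power of a power]
= ((((m⁻⁶ · ((n⁻¹)²)) · ((n²)²)) · m⁴) · n²) · m⁴    [quotient of powers]
= ((((m⁻⁶ · n⁻²) · ((n²)²)) · m⁴) · n²) · m⁴    [power of a power]
= ((((m⁻⁶ · n⁻²) · n⁴) · m⁴) · n²) · m⁴    [power of a power]
= m²n⁴    [product of powers]

m²n⁴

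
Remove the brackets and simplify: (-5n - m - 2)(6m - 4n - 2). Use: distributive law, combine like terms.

-26mn + 20n^2 + 18n - 6m^2 - 10m + 4

(-5n - m - 2)(6m - 4n - 2)
= -30mn + 20n^2 + 10n - 6m^2 + 4mn + 2m - 12m + 8n + 4    [distributive law]
= -26mn + 20n^2 + 18n - 6m^2 - 10m + 4    [combine like terms]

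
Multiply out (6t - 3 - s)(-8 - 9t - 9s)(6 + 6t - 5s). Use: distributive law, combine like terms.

(6t - 3 - s)(-8 - 9t - 9s)(6 + 6t - 5s)
= (-48t - 54t^2 - 54st + 24 + 27t + 27s + 8s + 9st + 9s^2)(6 + 6t - 5s)    [distributive law]
= (-21t - 54t^2 - 45st + 24 + 35s + 9s^2)(6 + 6t - 5s)    [combine like terms]
= -126t - 126t^2 + 105st - 324t^2 - 324t^3 + 270st^2 - 270st - 270st^2 + 225s^2t + 144 + 144t - 120s + 210s + 210st - 175s^2 + 54s^2 + 54s^2t - 45s^3    [distributive law]
= 18t - 450t^2 + 45st - 324t^3 + 279s^2t + 144 + 90s - 121s^2 - 45s^3    [combine like terms]

18t - 450t^2 + 45st - 324t^3 + 279s^2t + 144 + 90s - 121s^2 - 45s^3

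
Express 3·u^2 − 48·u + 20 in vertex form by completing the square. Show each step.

3(u − 8)^2 − 172

3·u^2 − 48·u + 20
= 3(u^2 − 16·u) + 20    [factor out 3 from the u-terms]
= 3(u^2 − 16·u + 64 − 64) + 20    [add and subtract 64 inside the bracket]
= 3(u − 8)^2 − 192 + 20    [perfect-square identity]
= 3(u − 8)^2 − 172    [combine constants]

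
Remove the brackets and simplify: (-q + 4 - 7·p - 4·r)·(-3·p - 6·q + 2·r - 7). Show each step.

45·p·q + 6·q² + 22·q·r - 17·q + 37·p + 36·r - 28 + 21·p² - 2·p·r - 8·r²

(-q + 4 - 7·p - 4·r)·(-3·p - 6·q + 2·r - 7)
= 3·p·q + 6·q² - 2·q·r + 7·q - 12·p - 24·q + 8·r - 28 + 21·p² + 42·p·q - 14·p·r + 49·p + 12·p·r + 24·q·r - 8·r² + 28·r    [distributive law]
= 45·p·q + 6·q² + 22·q·r - 17·q + 37·p + 36·r - 28 + 21·p² - 2·p·r - 8·r²    [combine like terms]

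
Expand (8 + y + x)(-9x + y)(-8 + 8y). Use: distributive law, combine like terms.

(8 + y + x)(-9x + y)(-8 + 8y)
= (-72x + 8y - 9xy + y^2 - 9x^2 + xy)(-8 + 8y)    [distributive law]
= (-72x + 8y - 8xy + y^2 - 9x^2)(-8 + 8y)    [combine like terms]
= 576x - 576xy - 64y + 64y^2 + 64xy - 64xy^2 - 8y^2 + 8y^3 + 72x^2 - 72x^2y    [distributive law]
= 576x - 512xy - 64y + 56y^2 - 64xy^2 + 8y^3 + 72x^2 - 72x^2y    [combine like terms]

576x - 512xy - 64y + 56y^2 - 64xy^2 + 8y^3 + 72x^2 - 72x^2y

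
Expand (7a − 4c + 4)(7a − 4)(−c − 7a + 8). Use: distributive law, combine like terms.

(7a − 4c + 4)(7a − 4)(−c − 7a + 8)
= (49a^2 − 28a − 28ac + 16c + 28a − 16)(−c − 7a + 8)    [distributive law]
= (49a^2 − 28ac + 16c − 16)(−c − 7a + 8)    [combine like terms]
= −49a^2c − 343a^3 + 392a^2 + 28ac^2 + 196a^2c − 224ac − 16c^2 − 112ac + 128c + 16c + 112a − 128    [distributive law]
= 147a^2c − 343a^3 + 392a^2 + 28ac^2 − 336ac − 16c^2 + 144c + 112a − 128    [combine like terms]

147a^2c − 343a^3 + 392a^2 + 28ac^2 − 336ac − 16c^2 + 144c + 112a − 128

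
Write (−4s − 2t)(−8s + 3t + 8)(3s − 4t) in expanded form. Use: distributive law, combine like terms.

(−4s − 2t)(−8s + 3t + 8)(3s − 4t)
= (32s^2 − 12st − 32s + 16st − 6t^2 − 16t)(3s − 4t)    [distributive law]
= (32s^2 + 4st − 32s − 6t^2 − 16t)(3s − 4t)    [combine like terms]
= 96s^3 − 128s^2t + 12s^2t − 16st^2 − 96s^2 + 128st − 18st^2 + 24t^3 − 48st + 64t^2    [distributive law]
= 96s^3 − 116s^2t − 34st^2 − 96s^2 + 80st + 24t^3 + 64t^2    [combine like terms]

96s^3 − 116s^2t − 34st^2 − 96s^2 + 80st + 24t^3 + 64t^2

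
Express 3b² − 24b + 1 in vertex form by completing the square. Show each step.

3(b − 4)² − 47

3b² − 24b + 1
= 3(b² − 8b) + 1    [factor out 3 from the b-terms]
= 3(b² − 8b + 16 − 16) + 1    [add and subtract 16 inside the bracket]
= 3(b − 4)² − 48 + 1    [perfect-square identity]
= 3(b − 4)² − 47    [combine constants]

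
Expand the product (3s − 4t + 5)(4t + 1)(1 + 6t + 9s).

174st − 72st² + 108s²t + 48s + 27s² + 80t² − 96t³ + 46t + 5

(3s − 4t + 5)(4t + 1)(1 + 6t + 9s)
= (12st + 3s − 16t² − 4t + 20t + 5)(1 + 6t + 9s)    [distributive law]
= (12st + 3s − 16t² + 16t + 5)(1 + 6t + 9s)    [combine like terms]
= 12st + 72st² + 108s²t + 3s + 18st + 27s² − 16t² − 96t³ − 144st² + 16t + 96t² + 144st + 5 + 30t + 45s    [distributive law]
= 174st − 72st² + 108s²t + 48s + 27s² + 80t² − 96t³ + 46t + 5    [combine like terms]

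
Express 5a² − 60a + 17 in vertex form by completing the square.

5a² − 60a + 17
= 5(a² − 12a) + 17    [factor out 5 from the a-terms]
= 5(a² − 12a + 36 − 36) + 17    [add and subtract 36 inside the bracket]
= 5(a − 6)² − 180 + 17    [perfect-square identity]
= 5(a − 6)² − 163    [combine constants]

5(a − 6)² − 163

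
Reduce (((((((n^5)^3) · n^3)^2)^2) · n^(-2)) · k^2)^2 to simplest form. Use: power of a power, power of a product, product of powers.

(((((((n^5)^3) · n^3)^2)^2) · n^(-2)) · k^2)^2
= (((((((n^5)^3) · n^3)^2)^2) · n^(-2))^2) · ((k^2)^2)    [power of a product]
= (((((((n^5)^3) · n^3)^2)^2)^2) · ((n^(-2))^2)) · ((k^2)^2)    [power of a product]
= ((((((n^5)^3) · n^3)^2)^4) · ((n^(-2))^2)) · ((k^2)^2)    [power of a power]
= (((((n^5)^3) · n^3)^8) · ((n^(-2))^2)) · ((k^2)^2)    [power of a power]
= (((((n^5)^3)^8) · ((n^3)^8)) · ((n^(-2))^2)) · ((k^2)^2)    [power of a product]
= ((((n^5)^24) · ((n^3)^8)) · ((n^(-2))^2)) · ((k^2)^2)    [power of a power]
= ((n^120 · ((n^3)^8)) · ((n^(-2))^2)) · ((k^2)^2)    [power of a power]
= ((n^120 · n^24) · ((n^(-2))^2)) · ((k^2)^2)    [power of a power]
= (n^144 · ((n^(-2))^2)) · ((k^2)^2)    [product of powers]
= (n^144 · n^(-4)) · ((k^2)^2)    [power of a power]
= n^140 · ((k^2)^2)    [product of powers]
= n^140 · k^4    [power of a power]
= k^4·n^140    [rearrange]

k^4·n^140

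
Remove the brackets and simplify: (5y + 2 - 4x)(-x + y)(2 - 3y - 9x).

-30xy - 18xy^2 + 69x^2y + 4y^2 - 15y^3 - 4x + 26x^2 + 4y - 36x^3

(5y + 2 - 4x)(-x + y)(2 - 3y - 9x)
= (-5xy + 5y^2 - 2x + 2y + 4x^2 - 4xy)(2 - 3y - 9x)    [distributive law]
= (-9xy + 5y^2 - 2x + 2y + 4x^2)(2 - 3y - 9x)    [combine like terms]
= -18xy + 27xy^2 + 81x^2y + 10y^2 - 15y^3 - 45xy^2 - 4x + 6xy + 18x^2 + 4y - 6y^2 - 18xy + 8x^2 - 12x^2y - 36x^3    [distributive law]
= -30xy - 18xy^2 + 69x^2y + 4y^2 - 15y^3 - 4x + 26x^2 + 4y - 36x^3    [combine like terms]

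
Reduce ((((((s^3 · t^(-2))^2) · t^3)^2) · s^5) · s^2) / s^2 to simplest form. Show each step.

((((((s^3 · t^(-2))^2) · t^3)^2) · s^5) · s^2) / s^2
= ((((((s^3 · t^(-2))^2)^2) · ((t^3)^2)) · s^5) · s^2) / s^2    [power of a product]
= (((((s^3 · t^(-2))^4) · ((t^3)^2)) · s^5) · s^2) / s^2    [power of a power]
= ((((((s^3)^4) · ((t^(-2))^4)) · ((t^3)^2)) · s^5) · s^2) / s^2    [power of a product]
= ((((s^12 · ((t^(-2))^4)) · ((t^3)^2)) · s^5) · s^2) / s^2    [power of a power]
= ((((s^12 · t^(-8)) · ((t^3)^2)) · s^5) · s^2) / s^2    [power of a power]
= ((((s^12 · t^(-8)) · t^6) · s^5) · s^2) / s^2    [power of a power]
= s^17t^(-2)    [quotient of powers; product of powers]

s^17t^(-2)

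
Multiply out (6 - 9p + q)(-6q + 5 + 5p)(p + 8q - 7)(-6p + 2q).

3984p^2q + 108pq^2 - 412q^3 - 2472pq + 914q^2 - 810p^2 + 1260p - 420q - 1800p^3 + 1716p^3q - 3398p^2q^2 + 1220pq^3 + 270p^4 - 96q^4

(6 - 9p + q)(-6q + 5 + 5p)(p + 8q - 7)(-6p + 2q)
= (-36q + 30 + 30p + 54pq - 45p - 45p^2 - 6q^2 + 5q + 5pq)(p + 8q - 7)(-6p + 2q)    [distributive law]
= (-31q + 30 - 15p + 59pq - 45p^2 - 6q^2)(p + 8q - 7)(-6p + 2q)    [combine like terms]
= (-31pq - 248q^2 + 217q + 30p + 240q - 210 - 15p^2 - 120pq + 105p + 59p^2q + 472pq^2 - 413pq - 45p^3 - 360p^2q + 315p^2 - 6pq^2 - 48q^3 + 42q^2)(-6p + 2q)    [distributive law]
= (-564pq - 206q^2 + 457q + 135p - 210 + 300p^2 - 301p^2q + 466pq^2 - 45p^3 - 48q^3)(-6p + 2q)    [combine like terms]
= 3384p^2q - 1128pq^2 + 1236pq^2 - 412q^3 - 2742pq + 914q^2 - 810p^2 + 270pq + 1260p - 420q - 1800p^3 + 600p^2q + 1806p^3q - 602p^2q^2 - 2796p^2q^2 + 932pq^3 + 270p^4 - 90p^3q + 288pq^3 - 96q^4    [distributive law]
= 3984p^2q + 108pq^2 - 412q^3 - 2472pq + 914q^2 - 810p^2 + 1260p - 420q - 1800p^3 + 1716p^3q - 3398p^2q^2 + 1220pq^3 + 270p^4 - 96q^4    [combine like terms]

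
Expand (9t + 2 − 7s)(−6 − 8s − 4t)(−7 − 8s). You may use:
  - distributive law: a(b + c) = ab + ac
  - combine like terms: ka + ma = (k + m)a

(9t + 2 − 7s)(−6 − 8s − 4t)(−7 − 8s)
= (−54t − 72st − 36t^2 − 12 − 16s − 8t + 42s + 56s^2 + 28st)(−7 − 8s)    [distributive law]
= (−62t − 44st − 36t^2 − 12 + 26s + 56s^2)(−7 − 8s)    [combine like terms]
= 434t + 496st + 308st + 352s^2t + 252t^2 + 288st^2 + 84 + 96s − 182s − 208s^2 − 392s^2 − 448s^3    [distributive law]
= 434t + 804st + 352s^2t + 252t^2 + 288st^2 + 84 − 86s − 600s^2 − 448s^3    [combine like terms]

434t + 804st + 352s^2t + 252t^2 + 288st^2 + 84 − 86s − 600s^2 − 448s^3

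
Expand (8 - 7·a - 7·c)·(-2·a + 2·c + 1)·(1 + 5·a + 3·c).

17·a - 101·a^2 - 24·a·c + 33·c + 13·c^2 + 8 + 70·a^3 + 42·a^2·c - 70·a·c^2 - 42·c^3

(8 - 7·a - 7·c)·(-2·a + 2·c + 1)·(1 + 5·a + 3·c)
= (-16·a + 16·c + 8 + 14·a^2 - 14·a·c - 7·a + 14·a·c - 14·c^2 - 7·c)·(1 + 5·a + 3·c)    [distributive law]
= (-23·a + 9·c + 8 + 14·a^2 - 14·c^2)·(1 + 5·a + 3·c)    [combine like terms]
= -23·a - 115·a^2 - 69·a·c + 9·c + 45·a·c + 27·c^2 + 8 + 40·a + 24·c + 14·a^2 + 70·a^3 + 42·a^2·c - 14·c^2 - 70·a·c^2 - 42·c^3    [distributive law]
= 17·a - 101·a^2 - 24·a·c + 33·c + 13·c^2 + 8 + 70·a^3 + 42·a^2·c - 70·a·c^2 - 42·c^3    [combine like terms]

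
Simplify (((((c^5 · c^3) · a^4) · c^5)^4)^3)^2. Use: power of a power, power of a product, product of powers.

(((((c^5 · c^3) · a^4) · c^5)^4)^3)^2
= ((((c^5 · c^3) · a^4) · c^5)^4)^6    [power of a power]
= (((c^5 · c^3) · a^4) · c^5)^24    [power of a power]
= (((c^5 · c^3) · a^4)^24) · ((c^5)^24)    [power of a product]
= (((c^5 · c^3)^24) · ((a^4)^24)) · ((c^5)^24)    [power of a product]
= ((((c^5)^24) · ((c^3)^24)) · ((a^4)^24)) · ((c^5)^24)    [power of a product]
= ((c^120 · ((c^3)^24)) · ((a^4)^24)) · ((c^5)^24)    [power of a power]
= ((c^120 · c^72) · ((a^4)^24)) · ((c^5)^24)    [power of a power]
= (c^192 · ((a^4)^24)) · ((c^5)^24)    [product of powers]
= (c^192 · a^96) · ((c^5)^24)    [power of a power]
= (c^192 · a^96) · c^120    [power of a power]
= a^96·c^312    [product of powers]

a^96·c^312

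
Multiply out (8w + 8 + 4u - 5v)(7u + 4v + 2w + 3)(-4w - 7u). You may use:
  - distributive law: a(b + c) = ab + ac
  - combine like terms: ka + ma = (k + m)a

-368uw^2 - 560u^2w - 88vw^2 - 78uvw - 64w^3 - 160w^2 - 552uw - 476u^2 - 68vw - 119uv - 96w - 168u - 196u^3 + 133u^2v + 80v^2w + 140uv^2

(8w + 8 + 4u - 5v)(7u + 4v + 2w + 3)(-4w - 7u)
= (56uw + 32vw + 16w^2 + 24w + 56u + 32v + 16w + 24 + 28u^2 + 16uv + 8uw + 12u - 35uv - 20v^2 - 10vw - 15v)(-4w - 7u)    [distributive law]
= (64uw + 22vw + 16w^2 + 40w + 68u + 17v + 24 + 28u^2 - 19uv - 20v^2)(-4w - 7u)    [combine like terms]
= -256uw^2 - 448u^2w - 88vw^2 - 154uvw - 64w^3 - 112uw^2 - 160w^2 - 280uw - 272uw - 476u^2 - 68vw - 119uv - 96w - 168u - 112u^2w - 196u^3 + 76uvw + 133u^2v + 80v^2w + 140uv^2    [distributive law]
= -368uw^2 - 560u^2w - 88vw^2 - 78uvw - 64w^3 - 160w^2 - 552uw - 476u^2 - 68vw - 119uv - 96w - 168u - 196u^3 + 133u^2v + 80v^2w + 140uv^2    [combine like terms]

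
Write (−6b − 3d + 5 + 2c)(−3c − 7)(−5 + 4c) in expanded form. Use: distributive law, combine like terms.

78bc + 72bc^2 − 210b + 39cd + 36c^2d − 105d + 5c − 86c^2 + 175 − 24c^3

(−6b − 3d + 5 + 2c)(−3c − 7)(−5 + 4c)
= (18bc + 42b + 9cd + 21d − 15c − 35 − 6c^2 − 14c)(−5 + 4c)    [distributive law]
= (18bc + 42b + 9cd + 21d − 29c − 35 − 6c^2)(−5 + 4c)    [combine like terms]
= −90bc + 72bc^2 − 210b + 168bc − 45cd + 36c^2d − 105d + 84cd + 145c − 116c^2 + 175 − 140c + 30c^2 − 24c^3    [distributive law]
= 78bc + 72bc^2 − 210b + 39cd + 36c^2d − 105d + 5c − 86c^2 + 175 − 24c^3    [combine like terms]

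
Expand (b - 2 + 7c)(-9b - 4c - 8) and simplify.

-9b^2 - 67bc + 10b - 48c + 16 - 28c^2

(b - 2 + 7c)(-9b - 4c - 8)
= -9b^2 - 4bc - 8b + 18b + 8c + 16 - 63bc - 28c^2 - 56c    [distributive law]
= -9b^2 - 67bc + 10b - 48c + 16 - 28c^2    [combine like terms]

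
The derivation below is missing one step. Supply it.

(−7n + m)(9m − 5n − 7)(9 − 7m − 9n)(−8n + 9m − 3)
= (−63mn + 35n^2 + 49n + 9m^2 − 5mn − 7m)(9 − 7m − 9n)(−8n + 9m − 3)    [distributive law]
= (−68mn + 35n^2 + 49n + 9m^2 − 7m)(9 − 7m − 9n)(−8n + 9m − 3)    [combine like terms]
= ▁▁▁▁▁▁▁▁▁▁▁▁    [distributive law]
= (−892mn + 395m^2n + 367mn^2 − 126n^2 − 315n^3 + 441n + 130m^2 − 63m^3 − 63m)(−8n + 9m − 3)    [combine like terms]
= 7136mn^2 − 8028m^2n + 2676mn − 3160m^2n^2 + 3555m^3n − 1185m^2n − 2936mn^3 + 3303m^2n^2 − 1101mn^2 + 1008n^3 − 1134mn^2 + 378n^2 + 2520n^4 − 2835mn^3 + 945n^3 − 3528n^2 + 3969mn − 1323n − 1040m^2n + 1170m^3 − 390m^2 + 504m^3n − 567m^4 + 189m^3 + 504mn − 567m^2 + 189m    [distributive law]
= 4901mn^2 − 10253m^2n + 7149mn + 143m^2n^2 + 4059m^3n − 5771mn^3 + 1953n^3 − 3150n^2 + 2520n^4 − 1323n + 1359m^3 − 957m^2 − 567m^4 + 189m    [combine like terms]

Applying distributive law to the line above:

(−612mn + 476m^2n + 612mn^2 + 315n^2 − 245mn^2 − 315n^3 + 441n − 343mn − 441n^2 + 81m^2 − 63m^3 − 81m^2n − 63m + 49m^2 + 63mn)(−8n + 9m − 3)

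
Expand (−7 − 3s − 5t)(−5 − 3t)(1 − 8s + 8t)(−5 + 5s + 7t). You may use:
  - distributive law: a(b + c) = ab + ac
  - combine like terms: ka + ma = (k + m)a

(−7 − 3s − 5t)(−5 − 3t)(1 − 8s + 8t)(−5 + 5s + 7t)
= (35 + 21t + 15s + 9st + 25t + 15t²)(1 − 8s + 8t)(−5 + 5s + 7t)    [distributive law]
= (35 + 46t + 15s + 9st + 15t²)(1 − 8s + 8t)(−5 + 5s + 7t)    [combine like terms]
= (35 − 280s + 280t + 46t − 368st + 368t² + 15s − 120s² + 120st + 9st − 72s²t + 72st² + 15t² − 120st² + 120t³)(−5 + 5s + 7t)    [distributive law]
= (35 − 265s + 326t − 239st + 383t² − 120s² − 72s²t − 48st² + 120t³)(−5 + 5s + 7t)    [combine like terms]
= −175 + 175s + 245t + 1325s − 1325s² − 1855st − 1630t + 1630st + 2282t² + 1195st − 1195s²t − 1673st² − 1915t² + 1915st² + 2681t³ + 600s² − 600s³ − 840s²t + 360s²t − 360s³t − 504s²t² + 240st² − 240s²t² − 336st³ − 600t³ + 600st³ + 840t⁴    [distributive law]
= −175 + 1500s − 1385t − 725s² + 970st + 367t² − 1675s²t + 482st² + 2081t³ − 600s³ − 360s³t − 744s²t² + 264st³ + 840t⁴    [combine like terms]

−175 + 1500s − 1385t − 725s² + 970st + 367t² − 1675s²t + 482st² + 2081t³ − 600s³ − 360s³t − 744s²t² + 264st³ + 840t⁴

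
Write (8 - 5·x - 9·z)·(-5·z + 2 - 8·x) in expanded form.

(8 - 5·x - 9·z)·(-5·z + 2 - 8·x)
= -40·z + 16 - 64·x + 25·x·z - 10·x + 40·x^2 + 45·z^2 - 18·z + 72·x·z    [distributive law]
= -58·z + 16 - 74·x + 97·x·z + 40·x^2 + 45·z^2    [combine like terms]

-58·z + 16 - 74·x + 97·x·z + 40·x^2 + 45·z^2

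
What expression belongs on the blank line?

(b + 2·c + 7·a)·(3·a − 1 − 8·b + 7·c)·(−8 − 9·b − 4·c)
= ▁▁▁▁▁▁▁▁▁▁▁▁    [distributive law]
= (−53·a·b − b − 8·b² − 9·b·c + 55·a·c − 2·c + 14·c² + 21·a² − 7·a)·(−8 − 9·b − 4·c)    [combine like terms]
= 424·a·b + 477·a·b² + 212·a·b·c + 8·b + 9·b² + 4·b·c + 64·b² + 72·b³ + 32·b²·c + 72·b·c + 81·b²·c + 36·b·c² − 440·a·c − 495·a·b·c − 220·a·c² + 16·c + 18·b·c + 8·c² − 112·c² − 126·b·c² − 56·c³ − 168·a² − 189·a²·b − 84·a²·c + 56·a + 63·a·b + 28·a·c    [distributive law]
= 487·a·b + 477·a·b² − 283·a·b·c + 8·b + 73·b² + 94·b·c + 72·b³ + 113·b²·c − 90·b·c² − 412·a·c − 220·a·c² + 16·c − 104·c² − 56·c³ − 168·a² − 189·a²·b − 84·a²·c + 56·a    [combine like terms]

By distributive law:

(3·a·b − b − 8·b² + 7·b·c + 6·a·c − 2·c − 16·b·c + 14·c² + 21·a² − 7·a − 56·a·b + 49·a·c)·(−8 − 9·b − 4·c)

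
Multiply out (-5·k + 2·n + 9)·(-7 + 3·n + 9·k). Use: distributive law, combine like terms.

116·k + 3·k·n - 45·k^2 + 13·n + 6·n^2 - 63

(-5·k + 2·n + 9)·(-7 + 3·n + 9·k)
= 35·k - 15·k·n - 45·k^2 - 14·n + 6·n^2 + 18·k·n - 63 + 27·n + 81·k    [distributive law]
= 116·k + 3·k·n - 45·k^2 + 13·n + 6·n^2 - 63    [combine like terms]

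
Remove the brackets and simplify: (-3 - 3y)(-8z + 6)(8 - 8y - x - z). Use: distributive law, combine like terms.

210z + 18yz - 24xz - 24z² - 144 + 18x - 192y²z - 24xyz - 24yz² + 144y² + 18xy

(-3 - 3y)(-8z + 6)(8 - 8y - x - z)
= (24z - 18 + 24yz - 18y)(8 - 8y - x - z)    [distributive law]
= 192z - 192yz - 24xz - 24z² - 144 + 144y + 18x + 18z + 192yz - 192y²z - 24xyz - 24yz² - 144y + 144y² + 18xy + 18yz    [distributive law]
= 210z + 18yz - 24xz - 24z² - 144 + 18x - 192y²z - 24xyz - 24yz² + 144y² + 18xy    [combine like terms]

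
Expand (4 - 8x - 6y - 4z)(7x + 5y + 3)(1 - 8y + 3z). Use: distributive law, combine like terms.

4x - 114xy - 16xz - 94y - 46y^2 + 82yz + 12 + 24z - 56x^2 + 448x^2y - 168x^2z + 656xy^2 - 22xyz + 240y^3 + 70y^2z - 84xz^2 - 60yz^2 - 36z^2

(4 - 8x - 6y - 4z)(7x + 5y + 3)(1 - 8y + 3z)
= (28x + 20y + 12 - 56x^2 - 40xy - 24x - 42xy - 30y^2 - 18y - 28xz - 20yz - 12z)(1 - 8y + 3z)    [distributive law]
= (4x + 2y + 12 - 56x^2 - 82xy - 30y^2 - 28xz - 20yz - 12z)(1 - 8y + 3z)    [combine like terms]
= 4x - 32xy + 12xz + 2y - 16y^2 + 6yz + 12 - 96y + 36z - 56x^2 + 448x^2y - 168x^2z - 82xy + 656xy^2 - 246xyz - 30y^2 + 240y^3 - 90y^2z - 28xz + 224xyz - 84xz^2 - 20yz + 160y^2z - 60yz^2 - 12z + 96yz - 36z^2    [distributive law]
= 4x - 114xy - 16xz - 94y - 46y^2 + 82yz + 12 + 24z - 56x^2 + 448x^2y - 168x^2z + 656xy^2 - 22xyz + 240y^3 + 70y^2z - 84xz^2 - 60yz^2 - 36z^2    [combine like terms]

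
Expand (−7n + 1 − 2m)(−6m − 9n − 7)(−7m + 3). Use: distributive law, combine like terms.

−420m^2n − 100mn − 441mn^2 + 189n^2 + 120n − 20m^2 + 73m − 21 − 84m^3

(−7n + 1 − 2m)(−6m − 9n − 7)(−7m + 3)
= (42mn + 63n^2 + 49n − 6m − 9n − 7 + 12m^2 + 18mn + 14m)(−7m + 3)    [distributive law]
= (60mn + 63n^2 + 40n + 8m − 7 + 12m^2)(−7m + 3)    [combine like terms]
= −420m^2n + 180mn − 441mn^2 + 189n^2 − 280mn + 120n − 56m^2 + 24m + 49m − 21 − 84m^3 + 36m^2    [distributive law]
= −420m^2n − 100mn − 441mn^2 + 189n^2 + 120n − 20m^2 + 73m − 21 − 84m^3    [combine like terms]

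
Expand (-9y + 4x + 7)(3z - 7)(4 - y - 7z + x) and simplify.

(-9y + 4x + 7)(3z - 7)(4 - y - 7z + x)
= (-27yz + 63y + 12xz - 28x + 21z - 49)(4 - y - 7z + x)    [distributive law]
= -108yz + 27y²z + 189yz² - 27xyz + 252y - 63y² - 441yz + 63xy + 48xz - 12xyz - 84xz² + 12x²z - 112x + 28xy + 196xz - 28x² + 84z - 21yz - 147z² + 21xz - 196 + 49y + 343z - 49x    [distributive law]
= -570yz + 27y²z + 189yz² - 39xyz + 301y - 63y² + 91xy + 265xz - 84xz² + 12x²z - 161x - 28x² + 427z - 147z² - 196    [combine like terms]

-570yz + 27y²z + 189yz² - 39xyz + 301y - 63y² + 91xy + 265xz - 84xz² + 12x²z - 161x - 28x² + 427z - 147z² - 196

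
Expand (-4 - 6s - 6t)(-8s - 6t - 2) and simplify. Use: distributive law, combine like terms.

(-4 - 6s - 6t)(-8s - 6t - 2)
= 32s + 24t + 8 + 48s^2 + 36st + 12s + 48st + 36t^2 + 12t    [distributive law]
= 44s + 36t + 8 + 48s^2 + 84st + 36t^2    [combine like terms]

44s + 36t + 8 + 48s^2 + 84st + 36t^2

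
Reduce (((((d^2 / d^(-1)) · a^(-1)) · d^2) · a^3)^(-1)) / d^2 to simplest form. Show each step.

(((((d^2 / d^(-1)) · a^(-1)) · d^2) · a^3)^(-1)) / d^2
= (((((d^2 / d^(-1)) · a^(-1)) · d^2)^(-1)) · ((a^3)^(-1))) / d^2    [power of a product]
= (((((d^2 / d^(-1)) · a^(-1))^(-1)) · ((d^2)^(-1))) · ((a^3)^(-1))) / d^2    [power of a product]
= (((((d^2 / d^(-1))^(-1)) · ((a^(-1))^(-1))) · ((d^2)^(-1))) · ((a^3)^(-1))) / d^2    [power of a product]
= ((((((d^2)^(-1)) / ((d^(-1))^(-1))) · ((a^(-1))^(-1))) · ((d^2)^(-1))) · ((a^3)^(-1))) / d^2    [power of a quotient]
= ((((d^(-2) / ((d^(-1))^(-1))) · ((a^(-1))^(-1))) · ((d^2)^(-1))) · ((a^3)^(-1))) / d^2    [power of a power]
= ((((d^(-2) / d) · ((a^(-1))^(-1))) · ((d^2)^(-1))) · ((a^3)^(-1))) / d^2    [power of a power]
= (((d^(-3) · ((a^(-1))^(-1))) · ((d^2)^(-1))) · ((a^3)^(-1))) / d^2    [quotient of powers]
= (((d^(-3) · a) · ((d^2)^(-1))) · ((a^3)^(-1))) / d^2    [power of a power]
= (((d^(-3) · a) · d^(-2)) · ((a^3)^(-1))) / d^2    [power of a power]
= (((d^(-3) · a) · d^(-2)) · a^(-3)) / d^2    [power of a power]
= a^(-2)·d^(-7)    [quotient of powers; product of powers]

a^(-2)·d^(-7)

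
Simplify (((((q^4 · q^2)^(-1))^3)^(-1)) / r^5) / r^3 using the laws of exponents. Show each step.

(((((q^4 · q^2)^(-1))^3)^(-1)) / r^5) / r^3
= ((((q^4 · q^2)^(-1))^(-3)) / r^5) / r^3    [power of a power]
= (((q^4 · q^2)^3) / r^5) / r^3    [power of a power]
= ((((q^4)^3) · ((q^2)^3)) / r^5) / r^3    [power of a product]
= ((q^12 · ((q^2)^3)) / r^5) / r^3    [power of a power]
= ((q^12 · q^6) / r^5) / r^3    [power of a power]
= (q^18 / r^5) / r^3    [product of powers]
= q^18·r^(-8)    [quotient of powers; product of powers]

q^18·r^(-8)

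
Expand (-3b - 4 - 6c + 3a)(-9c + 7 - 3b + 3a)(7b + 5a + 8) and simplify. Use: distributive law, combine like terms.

315b^2c - 90abc + 318bc + 9b^2 - 126ab - 268b + 63b^3 - 81ab^2 - 27a^2b - 390ac - 48c - 68a - 224 + 117a^2 + 378bc^2 + 270ac^2 + 432c^2 - 225a^2c + 45a^3

(-3b - 4 - 6c + 3a)(-9c + 7 - 3b + 3a)(7b + 5a + 8)
= (27bc - 21b + 9b^2 - 9ab + 36c - 28 + 12b - 12a + 54c^2 - 42c + 18bc - 18ac - 27ac + 21a - 9ab + 9a^2)(7b + 5a + 8)    [distributive law]
= (45bc - 9b + 9b^2 - 18ab - 6c - 28 + 9a + 54c^2 - 45ac + 9a^2)(7b + 5a + 8)    [combine like terms]
= 315b^2c + 225abc + 360bc - 63b^2 - 45ab - 72b + 63b^3 + 45ab^2 + 72b^2 - 126ab^2 - 90a^2b - 144ab - 42bc - 30ac - 48c - 196b - 140a - 224 + 63ab + 45a^2 + 72a + 378bc^2 + 270ac^2 + 432c^2 - 315abc - 225a^2c - 360ac + 63a^2b + 45a^3 + 72a^2    [distributive law]
= 315b^2c - 90abc + 318bc + 9b^2 - 126ab - 268b + 63b^3 - 81ab^2 - 27a^2b - 390ac - 48c - 68a - 224 + 117a^2 + 378bc^2 + 270ac^2 + 432c^2 - 225a^2c + 45a^3    [combine like terms]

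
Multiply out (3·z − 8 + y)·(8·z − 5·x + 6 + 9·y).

(3·z − 8 + y)·(8·z − 5·x + 6 + 9·y)
= 24·z² − 15·x·z + 18·z + 27·y·z − 64·z + 40·x − 48 − 72·y + 8·y·z − 5·x·y + 6·y + 9·y²    [distributive law]
= 24·z² − 15·x·z − 46·z + 35·y·z + 40·x − 48 − 66·y − 5·x·y + 9·y²    [combine like terms]

24·z² − 15·x·z − 46·z + 35·y·z + 40·x − 48 − 66·y − 5·x·y + 9·y²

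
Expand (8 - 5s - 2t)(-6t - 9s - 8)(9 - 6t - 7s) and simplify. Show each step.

96t + 300t² + 848st + 160s + 629s² - 576 - 372st² - 606s²t - 315s³ - 72t³

(8 - 5s - 2t)(-6t - 9s - 8)(9 - 6t - 7s)
= (-48t - 72s - 64 + 30st + 45s² + 40s + 12t² + 18st + 16t)(9 - 6t - 7s)    [distributive law]
= (-32t - 32s - 64 + 48st + 45s² + 12t²)(9 - 6t - 7s)    [combine like terms]
= -288t + 192t² + 224st - 288s + 192st + 224s² - 576 + 384t + 448s + 432st - 288st² - 336s²t + 405s² - 270s²t - 315s³ + 108t² - 72t³ - 84st²    [distributive law]
= 96t + 300t² + 848st + 160s + 629s² - 576 - 372st² - 606s²t - 315s³ - 72t³    [combine like terms]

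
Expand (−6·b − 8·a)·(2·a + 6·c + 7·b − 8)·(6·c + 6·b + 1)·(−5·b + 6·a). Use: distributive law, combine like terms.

672·a·b²·c − 3696·a²·b·c + 528·a·b³ − 1968·a²·b² − 104·a·b² + 1976·a²·b + 1080·b²·c² + 144·a·b·c² + 2340·b³·c − 1260·b²·c − 168·a·b·c + 1260·b⁴ − 1230·b³ − 240·b² − 32·a·b − 576·a³·c − 576·a³·b − 96·a³ − 1728·a²·c² + 2016·a²·c + 384·a²

(−6·b − 8·a)·(2·a + 6·c + 7·b − 8)·(6·c + 6·b + 1)·(−5·b + 6·a)
= (−12·a·b − 36·b·c − 42·b² + 48·b − 16·a² − 48·a·c − 56·a·b + 64·a)·(6·c + 6·b + 1)·(−5·b + 6·a)    [distributive law]
= (−68·a·b − 36·b·c − 42·b² + 48·b − 16·a² − 48·a·c + 64·a)·(6·c + 6·b + 1)·(−5·b + 6·a)    [combine like terms]
= (−408·a·b·c − 408·a·b² − 68·a·b − 216·b·c² − 216·b²·c − 36·b·c − 252·b²·c − 252·b³ − 42·b² + 288·b·c + 288·b² + 48·b − 96·a²·c − 96·a²·b − 16·a² − 288·a·c² − 288·a·b·c − 48·a·c + 384·a·c + 384·a·b + 64·a)·(−5·b + 6·a)    [distributive law]
= (−696·a·b·c − 408·a·b² + 316·a·b − 216·b·c² − 468·b²·c + 252·b·c − 252·b³ + 246·b² + 48·b − 96·a²·c − 96·a²·b − 16·a² − 288·a·c² + 336·a·c + 64·a)·(−5·b + 6·a)    [combine like terms]
= 3480·a·b²·c − 4176·a²·b·c + 2040·a·b³ − 2448·a²·b² − 1580·a·b² + 1896·a²·b + 1080·b²·c² − 1296·a·b·c² + 2340·b³·c − 2808·a·b²·c − 1260·b²·c + 1512·a·b·c + 1260·b⁴ − 1512·a·b³ − 1230·b³ + 1476·a·b² − 240·b² + 288·a·b + 480·a²·b·c − 576·a³·c + 480·a²·b² − 576·a³·b + 80·a²·b − 96·a³ + 1440·a·b·c² − 1728·a²·c² − 1680·a·b·c + 2016·a²·c − 320·a·b + 384·a²    [distributive law]
= 672·a·b²·c − 3696·a²·b·c + 528·a·b³ − 1968·a²·b² − 104·a·b² + 1976·a²·b + 1080·b²·c² + 144·a·b·c² + 2340·b³·c − 1260·b²·c − 168·a·b·c + 1260·b⁴ − 1230·b³ − 240·b² − 32·a·b − 576·a³·c − 576·a³·b − 96·a³ − 1728·a²·c² + 2016·a²·c + 384·a²    [combine like terms]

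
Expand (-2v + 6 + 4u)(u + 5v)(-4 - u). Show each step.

(-2v + 6 + 4u)(u + 5v)(-4 - u)
= (-2uv - 10v² + 6u + 30v + 4u² + 20uv)(-4 - u)    [distributive law]
= (18uv - 10v² + 6u + 30v + 4u²)(-4 - u)    [combine like terms]
= -72uv - 18u²v + 40v² + 10uv² - 24u - 6u² - 120v - 30uv - 16u² - 4u³    [distributive law]
= -102uv - 18u²v + 40v² + 10uv² - 24u - 22u² - 120v - 4u³    [combine like terms]

-102uv - 18u²v + 40v² + 10uv² - 24u - 22u² - 120v - 4u³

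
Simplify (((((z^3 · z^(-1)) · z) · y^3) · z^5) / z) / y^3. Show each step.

(((((z^3 · z^(-1)) · z) · y^3) · z^5) / z) / y^3
= ((((z^2 · z) · y^3) · z^5) / z) / y^3    [product of powers]
= (((z^3 · y^3) · z^5) / z) / y^3    [product of powers]
= z^7    [quotient of powers; product of powers]

z^7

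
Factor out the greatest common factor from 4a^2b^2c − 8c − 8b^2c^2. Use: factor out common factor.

4c(a^2b^2 − 2 − 2b^2c)

4a^2b^2c − 8c − 8b^2c^2
= 4(a^2b^2c − 2c − 2b^2c^2)    [factor out 4]
= 4c(a^2b^2 − 2 − 2b^2c)    [factor out c]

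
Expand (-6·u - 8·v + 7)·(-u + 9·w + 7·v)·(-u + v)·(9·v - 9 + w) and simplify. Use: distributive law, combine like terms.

-54·u^3·v + 54·u^3 - 6·u^3·w + 360·u^2·v^2 - 297·u^2·v + 526·u^2·v·w - 479·u^2·w + 54·u^2·w^2 + 184·u·v^2·w - 785·u·v·w + 18·u·v·w^2 + 198·u·v^3 - 702·u·v^2 - 704·v^3·w + 1264·v^2·w - 72·v^2·w^2 - 504·v^4 + 945·v^3 - 63·u^2 + 504·u·v + 567·u·w - 63·u·w^2 - 567·v·w + 63·v·w^2 - 441·v^2

(-6·u - 8·v + 7)·(-u + 9·w + 7·v)·(-u + v)·(9·v - 9 + w)
= (6·u^2 - 54·u·w - 42·u·v + 8·u·v - 72·v·w - 56·v^2 - 7·u + 63·w + 49·v)·(-u + v)·(9·v - 9 + w)    [distributive law]
= (6·u^2 - 54·u·w - 34·u·v - 72·v·w - 56·v^2 - 7·u + 63·w + 49·v)·(-u + v)·(9·v - 9 + w)    [combine like terms]
= (-6·u^3 + 6·u^2·v + 54·u^2·w - 54·u·v·w + 34·u^2·v - 34·u·v^2 + 72·u·v·w - 72·v^2·w + 56·u·v^2 - 56·v^3 + 7·u^2 - 7·u·v - 63·u·w + 63·v·w - 49·u·v + 49·v^2)·(9·v - 9 + w)    [distributive law]
= (-6·u^3 + 40·u^2·v + 54·u^2·w + 18·u·v·w + 22·u·v^2 - 72·v^2·w - 56·v^3 + 7·u^2 - 56·u·v - 63·u·w + 63·v·w + 49·v^2)·(9·v - 9 + w)    [combine like terms]
= -54·u^3·v + 54·u^3 - 6·u^3·w + 360·u^2·v^2 - 360·u^2·v + 40·u^2·v·w + 486·u^2·v·w - 486·u^2·w + 54·u^2·w^2 + 162·u·v^2·w - 162·u·v·w + 18·u·v·w^2 + 198·u·v^3 - 198·u·v^2 + 22·u·v^2·w - 648·v^3·w + 648·v^2·w - 72·v^2·w^2 - 504·v^4 + 504·v^3 - 56·v^3·w + 63·u^2·v - 63·u^2 + 7·u^2·w - 504·u·v^2 + 504·u·v - 56·u·v·w - 567·u·v·w + 567·u·w - 63·u·w^2 + 567·v^2·w - 567·v·w + 63·v·w^2 + 441·v^3 - 441·v^2 + 49·v^2·w    [distributive law]
= -54·u^3·v + 54·u^3 - 6·u^3·w + 360·u^2·v^2 - 297·u^2·v + 526·u^2·v·w - 479·u^2·w + 54·u^2·w^2 + 184·u·v^2·w - 785·u·v·w + 18·u·v·w^2 + 198·u·v^3 - 702·u·v^2 - 704·v^3·w + 1264·v^2·w - 72·v^2·w^2 - 504·v^4 + 945·v^3 - 63·u^2 + 504·u·v + 567·u·w - 63·u·w^2 - 567·v·w + 63·v·w^2 - 441·v^2    [combine like terms]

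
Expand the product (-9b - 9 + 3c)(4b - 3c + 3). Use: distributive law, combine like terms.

(-9b - 9 + 3c)(4b - 3c + 3)
= -36b² + 27bc - 27b - 36b + 27c - 27 + 12bc - 9c² + 9c    [distributive law]
= -36b² + 39bc - 63b + 36c - 27 - 9c²    [combine like terms]

-36b² + 39bc - 63b + 36c - 27 - 9c²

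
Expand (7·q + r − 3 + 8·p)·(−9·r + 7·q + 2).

(7·q + r − 3 + 8·p)·(−9·r + 7·q + 2)
= −63·q·r + 49·q^2 + 14·q − 9·r^2 + 7·q·r + 2·r + 27·r − 21·q − 6 − 72·p·r + 56·p·q + 16·p    [distributive law]
= −56·q·r + 49·q^2 − 7·q − 9·r^2 + 29·r − 6 − 72·p·r + 56·p·q + 16·p    [combine like terms]

−56·q·r + 49·q^2 − 7·q − 9·r^2 + 29·r − 6 − 72·p·r + 56·p·q + 16·p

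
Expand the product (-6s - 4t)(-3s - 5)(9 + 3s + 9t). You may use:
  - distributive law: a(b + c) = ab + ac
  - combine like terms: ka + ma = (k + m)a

252s^2 + 54s^3 + 198s^2t + 270s + 438st + 108st^2 + 180t + 180t^2

(-6s - 4t)(-3s - 5)(9 + 3s + 9t)
= (18s^2 + 30s + 12st + 20t)(9 + 3s + 9t)    [distributive law]
= 162s^2 + 54s^3 + 162s^2t + 270s + 90s^2 + 270st + 108st + 36s^2t + 108st^2 + 180t + 60st + 180t^2    [distributive law]
= 252s^2 + 54s^3 + 198s^2t + 270s + 438st + 108st^2 + 180t + 180t^2    [combine like terms]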